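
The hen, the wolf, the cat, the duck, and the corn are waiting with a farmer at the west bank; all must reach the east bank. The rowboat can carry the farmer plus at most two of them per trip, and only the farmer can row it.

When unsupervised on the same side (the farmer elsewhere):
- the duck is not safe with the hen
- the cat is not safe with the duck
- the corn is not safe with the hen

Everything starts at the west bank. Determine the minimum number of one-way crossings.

Counting alone: the farmer can take at most 2 across per trip to the east bank, so moving all 5 needs at least 3 loaded trips out, with a return between consecutive ones — at least 5 crossings.
The plan below uses exactly 5 crossings, so it is optimal:
1. Farmer goes to the east bank with the cat and the hen.
2. Farmer goes back to the west bank alone.
3. Farmer goes to the east bank with the wolf.
4. Farmer goes back to the west bank alone.
5. Farmer goes to the east bank with the corn and the duck.

5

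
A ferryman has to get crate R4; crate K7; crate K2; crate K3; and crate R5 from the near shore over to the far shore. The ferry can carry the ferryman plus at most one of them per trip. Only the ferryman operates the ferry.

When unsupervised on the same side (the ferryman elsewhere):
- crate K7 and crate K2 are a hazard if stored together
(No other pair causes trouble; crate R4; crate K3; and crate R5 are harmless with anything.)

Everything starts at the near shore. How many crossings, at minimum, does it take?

9

Counting alone: the ferryman can take at most 1 across per trip to the far shore, so moving all 5 needs at least 5 loaded trips out, with a return between consecutive ones — at least 9 crossings.
The plan below uses exactly 9 crossings, so it is optimal:
1. Ferryman goes to the far shore with crate K7.  [the near shore: crate K2, crate K3, crate R4, crate R5 | the far shore: crate K7]
2. Ferryman goes back to the near shore alone.  [the near shore: crate K2, crate K3, crate R4, crate R5 | the far shore: crate K7]
3. Ferryman goes to the far shore with crate R4.  [the near shore: crate K2, crate K3, crate R5 | the far shore: crate K7, crate R4]
4. Ferryman goes back to the near shore alone.  [the near shore: crate K2, crate K3, crate R5 | the far shore: crate K7, crate R4]
5. Ferryman goes to the far shore with crate K3.  [the near shore: crate K2, crate R5 | the far shore: crate K3, crate K7, crate R4]
6. Ferryman goes back to the near shore alone.  [the near shore: crate K2, crate R5 | the far shore: crate K3, crate K7, crate R4]
7. Ferryman goes to the far shore with crate R5.  [the near shore: crate K2 | the far shore: crate K3, crate K7, crate R4, crate R5]
8. Ferryman goes back to the near shore alone.  [the near shore: crate K2 | the far shore: crate K3, crate K7, crate R4, crate R5]
9. Ferryman goes to the far shore with crate K2.  [the near shore: — | the far shore: crate K2, crate K3, crate K7, crate R4, crate R5]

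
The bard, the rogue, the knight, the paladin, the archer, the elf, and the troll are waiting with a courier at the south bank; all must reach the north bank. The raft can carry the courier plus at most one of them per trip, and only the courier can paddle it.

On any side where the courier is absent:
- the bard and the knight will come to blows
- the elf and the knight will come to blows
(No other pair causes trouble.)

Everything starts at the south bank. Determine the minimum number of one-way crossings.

Counting alone: the courier can take at most 1 across per trip to the north bank, so moving all 7 needs at least 7 loaded trips out, with a return between consecutive ones — at least 13 crossings.
The safety rule pushes this higher. Following every safe sequence of crossings, the most of the 7 that can be at the north bank as the raft arrives there on crossing 13 is 6 — never all 7.
So no plan with fewer than 15 crossings exists, and this one achieves 15:
1. Courier goes to the north bank with the knight.  [the south bank: the archer, the bard, the elf, the paladin, the rogue, the troll | the north bank: the knight]
2. Courier goes back to the south bank alone.  [the south bank: the archer, the bard, the elf, the paladin, the rogue, the troll | the north bank: the knight]
3. Courier goes to the north bank with the bard.  [the south bank: the archer, the elf, the paladin, the rogue, the troll | the north bank: the bard, the knight]
4. Courier goes back to the south bank with the knight.  [the south bank: the archer, the elf, the knight, the paladin, the rogue, the troll | the north bank: the bard]
5. Courier goes to the north bank with the elf.  [the south bank: the archer, the knight, the paladin, the rogue, the troll | the north bank: the bard, the elf]
6. Courier goes back to the south bank alone.  [the south bank: the archer, the knight, the paladin, the rogue, the troll | the north bank: the bard, the elf]
7. Courier goes to the north bank with the rogue.  [the south bank: the archer, the knight, the paladin, the troll | the north bank: the bard, the elf, the rogue]
8. Courier goes back to the south bank alone.  [the south bank: the archer, the knight, the paladin, the troll | the north bank: the bard, the elf, the rogue]
9. Courier goes to the north bank with the paladin.  [the south bank: the archer, the knight, the troll | the north bank: the bard, the elf, the paladin, the rogue]
10. Courier goes back to the south bank alone.  [the south bank: the archer, the knight, the troll | the north bank: the bard, the elf, the paladin, the rogue]
11. Courier goes to the north bank with the archer.  [the south bank: the knight, the troll | the north bank: the archer, the bard, the elf, the paladin, the rogue]
12. Courier goes back to the south bank alone.  [the south bank: the knight, the troll | the north bank: the archer, the bard, the elf, the paladin, the rogue]
13. Courier goes to the north bank with the troll.  [the south bank: the knight | the north bank: the archer, the bard, the elf, the paladin, the rogue, the troll]
14. Courier goes back to the south bank alone.  [the south bank: the knight | the north bank: the archer, the bard, the elf, the paladin, the rogue, the troll]
15. Courier goes to the north bank with the knight.  [the south bank: — | the north bank: the archer, the bard, the elf, the knight, the paladin, the rogue, the troll]

15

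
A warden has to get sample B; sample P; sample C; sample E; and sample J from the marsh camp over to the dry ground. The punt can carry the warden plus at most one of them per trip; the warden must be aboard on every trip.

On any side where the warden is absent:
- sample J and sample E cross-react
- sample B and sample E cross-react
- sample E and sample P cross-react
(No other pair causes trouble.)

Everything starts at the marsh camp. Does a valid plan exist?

Following every safe sequence of crossings from the start, the most of the 5 that can be at the dry ground as the punt arrives there on crossings 1, 3, 5 is 1, 2, 3 respectively; the best ever achieved is 3 of 5.
From crossing 7 on, no configuration arises that was not already reachable earlier: only 18 distinct safe configurations (who is on which side, and where the punt is) can ever be reached, none of them has everyone across, and every continuation just revisits them. So no valid plan exists.

No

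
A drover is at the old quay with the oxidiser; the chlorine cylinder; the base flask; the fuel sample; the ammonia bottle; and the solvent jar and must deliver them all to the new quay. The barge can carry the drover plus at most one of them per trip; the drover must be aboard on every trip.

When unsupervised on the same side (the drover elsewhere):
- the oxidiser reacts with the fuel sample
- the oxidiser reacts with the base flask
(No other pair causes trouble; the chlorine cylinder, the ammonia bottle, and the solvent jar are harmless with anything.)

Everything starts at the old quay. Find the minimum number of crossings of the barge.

Counting alone: the drover can take at most 1 across per trip to the new quay, so moving all 6 needs at least 6 loaded trips out, with a return between consecutive ones — at least 11 crossings.
The safety rule pushes this higher. Following every safe sequence of crossings, the most of the 6 that can be at the new quay as the barge arrives there on crossing 11 is 5 — never all 6.
So no plan with fewer than 13 crossings exists, and this one achieves 13:
1. Drover goes to the new quay with the oxidiser.  [the old quay: the ammonia bottle, the base flask, the chlorine cylinder, the fuel sample, the solvent jar | the new quay: the oxidiser]
2. Drover goes back to the old quay alone.  [the old quay: the ammonia bottle, the base flask, the chlorine cylinder, the fuel sample, the solvent jar | the new quay: the oxidiser]
3. Drover goes to the new quay with the chlorine cylinder.  [the old quay: the ammonia bottle, the base flask, the fuel sample, the solvent jar | the new quay: the chlorine cylinder, the oxidiser]
4. Drover goes back to the old quay alone.  [the old quay: the ammonia bottle, the base flask, the fuel sample, the solvent jar | the new quay: the chlorine cylinder, the oxidiser]
5. Drover goes to the new quay with the base flask.  [the old quay: the ammonia bottle, the fuel sample, the solvent jar | the new quay: the base flask, the chlorine cylinder, the oxidiser]
6. Drover goes back to the old quay with the oxidiser.  [the old quay: the ammonia bottle, the fuel sample, the oxidiser, the solvent jar | the new quay: the base flask, the chlorine cylinder]
7. Drover goes to the new quay with the fuel sample.  [the old quay: the ammonia bottle, the oxidiser, the solvent jar | the new quay: the base flask, the chlorine cylinder, the fuel sample]
8. Drover goes back to the old quay alone.  [the old quay: the ammonia bottle, the oxidiser, the solvent jar | the new quay: the base flask, the chlorine cylinder, the fuel sample]
9. Drover goes to the new quay with the ammonia bottle.  [the old quay: the oxidiser, the solvent jar | the new quay: the ammonia bottle, the base flask, the chlorine cylinder, the fuel sample]
10. Drover goes back to the old quay alone.  [the old quay: the oxidiser, the solvent jar | the new quay: the ammonia bottle, the base flask, the chlorine cylinder, the fuel sample]
11. Drover goes to the new quay with the solvent jar.  [the old quay: the oxidiser | the new quay: the ammonia bottle, the base flask, the chlorine cylinder, the fuel sample, the solvent jar]
12. Drover goes back to the old quay alone.  [the old quay: the oxidiser | the new quay: the ammonia bottle, the base flask, the chlorine cylinder, the fuel sample, the solvent jar]
13. Drover goes to the new quay with the oxidiser.  [the old quay: — | the new quay: the ammonia bottle, the base flask, the chlorine cylinder, the fuel sample, the oxidiser, the solvent jar]

13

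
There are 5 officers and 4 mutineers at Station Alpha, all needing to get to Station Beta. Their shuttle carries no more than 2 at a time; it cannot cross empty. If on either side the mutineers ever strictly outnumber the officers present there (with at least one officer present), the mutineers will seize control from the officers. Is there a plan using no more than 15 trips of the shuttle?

Yes

Yes — this plan uses 15 crossings (≤ 15):
1. 2 mutineers → Station Beta.  (Station Alpha: 5O 2M; Station Beta: 0O 2M)
2. 1 mutineer ← Station Alpha.  (Station Alpha: 5O 3M; Station Beta: 0O 1M)
3. 2 mutineers → Station Beta.  (Station Alpha: 5O 1M; Station Beta: 0O 3M)
4. 1 mutineer ← Station Alpha.  (Station Alpha: 5O 2M; Station Beta: 0O 2M)
5. 2 officers → Station Beta.  (Station Alpha: 3O 2M; Station Beta: 2O 2M)
6. 1 mutineer ← Station Alpha.  (Station Alpha: 3O 3M; Station Beta: 2O 1M)
7. 1 officer and 1 mutineer → Station Beta.  (Station Alpha: 2O 2M; Station Beta: 3O 2M)
8. 1 officer ← Station Alpha.  (Station Alpha: 3O 2M; Station Beta: 2O 2M)
9. 1 officer and 1 mutineer → Station Beta.  (Station Alpha: 2O 1M; Station Beta: 3O 3M)
10. 1 mutineer ← Station Alpha.  (Station Alpha: 2O 2M; Station Beta: 3O 2M)
11. 1 officer and 1 mutineer → Station Beta.  (Station Alpha: 1O 1M; Station Beta: 4O 3M)
12. 1 officer ← Station Alpha.  (Station Alpha: 2O 1M; Station Beta: 3O 3M)
13. 1 officer and 1 mutineer → Station Beta.  (Station Alpha: 1O 0M; Station Beta: 4O 4M)
14. 1 mutineer ← Station Alpha.  (Station Alpha: 1O 1M; Station Beta: 4O 3M)
15. 1 officer and 1 mutineer → Station Beta.  (Station Alpha: 0O 0M; Station Beta: 5O 4M)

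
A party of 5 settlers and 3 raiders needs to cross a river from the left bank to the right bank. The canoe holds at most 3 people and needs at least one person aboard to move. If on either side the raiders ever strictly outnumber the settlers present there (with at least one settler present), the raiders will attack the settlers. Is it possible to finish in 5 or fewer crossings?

No

Counting alone: each trip to the right bank takes at most 3 across and each return brings at least 1 back, so after t trips out (and t−1 returns) at most 3t − (t−1) of the 8 are across; that first reaches 8 at t = 4, so at least 7 crossings are needed.
Since 5 < 7, 5 crossings cannot be enough. (The shortest complete plan in fact takes 7:)
1. 2 raiders → the right bank.  (the left bank: 5S 1R; the right bank: 0S 2R)
2. 1 raider ← the left bank.  (the left bank: 5S 2R; the right bank: 0S 1R)
3. 2 settlers and 1 raider → the right bank.  (the left bank: 3S 1R; the right bank: 2S 2R)
4. 1 raider ← the left bank.  (the left bank: 3S 2R; the right bank: 2S 1R)
5. 1 settler and 2 raiders → the right bank.  (the left bank: 2S 0R; the right bank: 3S 3R)
6. 1 raider ← the left bank.  (the left bank: 2S 1R; the right bank: 3S 2R)
7. 2 settlers and 1 raider → the right bank.  (the left bank: 0S 0R; the right bank: 5S 3R)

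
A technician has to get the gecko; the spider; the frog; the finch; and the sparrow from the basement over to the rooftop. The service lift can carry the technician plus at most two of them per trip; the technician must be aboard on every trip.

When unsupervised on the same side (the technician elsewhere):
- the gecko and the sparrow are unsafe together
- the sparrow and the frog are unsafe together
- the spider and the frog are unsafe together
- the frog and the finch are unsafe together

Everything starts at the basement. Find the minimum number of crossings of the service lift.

5

Counting alone: the technician can take at most 2 across per trip to the rooftop, so moving all 5 needs at least 3 loaded trips out, with a return between consecutive ones — at least 5 crossings.
The plan below uses exactly 5 crossings, so it is optimal:
1. Technician goes to the rooftop with the frog and the gecko.  [the basement: the finch, the sparrow, the spider | the rooftop: the frog, the gecko]
2. Technician goes back to the basement alone.  [the basement: the finch, the sparrow, the spider | the rooftop: the frog, the gecko]
3. Technician goes to the rooftop with the finch and the spider.  [the basement: the sparrow | the rooftop: the finch, the frog, the gecko, the spider]
4. Technician goes back to the basement with the frog.  [the basement: the frog, the sparrow | the rooftop: the finch, the gecko, the spider]
5. Technician goes to the rooftop with the frog and the sparrow.  [the basement: — | the rooftop: the finch, the frog, the gecko, the sparrow, the spider]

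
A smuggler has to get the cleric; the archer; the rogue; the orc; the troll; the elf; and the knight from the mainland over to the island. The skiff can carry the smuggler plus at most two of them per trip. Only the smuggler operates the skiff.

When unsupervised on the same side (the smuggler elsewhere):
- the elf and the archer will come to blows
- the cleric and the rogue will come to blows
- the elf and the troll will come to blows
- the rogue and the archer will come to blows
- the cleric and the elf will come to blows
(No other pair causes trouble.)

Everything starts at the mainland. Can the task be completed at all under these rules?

Yes

1. Smuggler goes to the island with the elf and the rogue.  [the mainland: the archer, the cleric, the knight, the orc, the troll | the island: the elf, the rogue]
2. Smuggler goes back to the mainland alone.  [the mainland: the archer, the cleric, the knight, the orc, the troll | the island: the elf, the rogue]
3. Smuggler goes to the island with the cleric.  [the mainland: the archer, the knight, the orc, the troll | the island: the cleric, the elf, the rogue]
4. Smuggler goes back to the mainland with the elf and the rogue.  [the mainland: the archer, the elf, the knight, the orc, the rogue, the troll | the island: the cleric]
5. Smuggler goes to the island with the archer and the troll.  [the mainland: the elf, the knight, the orc, the rogue | the island: the archer, the cleric, the troll]
6. Smuggler goes back to the mainland alone.  [the mainland: the elf, the knight, the orc, the rogue | the island: the archer, the cleric, the troll]
7. Smuggler goes to the island with the knight and the orc.  [the mainland: the elf, the rogue | the island: the archer, the cleric, the knight, the orc, the troll]
8. Smuggler goes back to the mainland alone.  [the mainland: the elf, the rogue | the island: the archer, the cleric, the knight, the orc, the troll]
9. Smuggler goes to the island with the elf and the rogue.  [the mainland: — | the island: the archer, the cleric, the elf, the knight, the orc, the rogue, the troll]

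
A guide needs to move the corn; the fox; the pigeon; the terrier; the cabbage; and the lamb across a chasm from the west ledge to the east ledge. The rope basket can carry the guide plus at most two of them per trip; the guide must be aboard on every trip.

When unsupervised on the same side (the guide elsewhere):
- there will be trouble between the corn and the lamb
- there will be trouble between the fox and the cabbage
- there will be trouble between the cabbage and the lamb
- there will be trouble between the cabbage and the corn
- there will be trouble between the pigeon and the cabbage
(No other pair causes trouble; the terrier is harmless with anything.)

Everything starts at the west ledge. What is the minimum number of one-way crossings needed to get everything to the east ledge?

Counting alone: the guide can take at most 2 across per trip to the east ledge, so moving all 6 needs at least 3 loaded trips out, with a return between consecutive ones — at least 5 crossings.
The safety rule pushes this higher. Following every safe sequence of crossings, the most of the 6 that can be at the east ledge as the rope basket arrives there on crossings 5, 7 is 4, 5 respectively — never all 6.
So no plan with fewer than 9 crossings exists, and this one achieves 9:
1. Guide goes to the east ledge with the cabbage and the corn.  [the west ledge: the fox, the lamb, the pigeon, the terrier | the east ledge: the cabbage, the corn]
2. Guide goes back to the west ledge with the corn.  [the west ledge: the corn, the fox, the lamb, the pigeon, the terrier | the east ledge: the cabbage]
3. Guide goes to the east ledge with the corn and the fox.  [the west ledge: the lamb, the pigeon, the terrier | the east ledge: the cabbage, the corn, the fox]
4. Guide goes back to the west ledge with the cabbage.  [the west ledge: the cabbage, the lamb, the pigeon, the terrier | the east ledge: the corn, the fox]
5. Guide goes to the east ledge with the cabbage and the pigeon.  [the west ledge: the lamb, the terrier | the east ledge: the cabbage, the corn, the fox, the pigeon]
6. Guide goes back to the west ledge with the cabbage.  [the west ledge: the cabbage, the lamb, the terrier | the east ledge: the corn, the fox, the pigeon]
7. Guide goes to the east ledge with the cabbage and the terrier.  [the west ledge: the lamb | the east ledge: the cabbage, the corn, the fox, the pigeon, the terrier]
8. Guide goes back to the west ledge with the cabbage.  [the west ledge: the cabbage, the lamb | the east ledge: the corn, the fox, the pigeon, the terrier]
9. Guide goes to the east ledge with the cabbage and the lamb.  [the west ledge: — | the east ledge: the cabbage, the corn, the fox, the lamb, the pigeon, the terrier]

9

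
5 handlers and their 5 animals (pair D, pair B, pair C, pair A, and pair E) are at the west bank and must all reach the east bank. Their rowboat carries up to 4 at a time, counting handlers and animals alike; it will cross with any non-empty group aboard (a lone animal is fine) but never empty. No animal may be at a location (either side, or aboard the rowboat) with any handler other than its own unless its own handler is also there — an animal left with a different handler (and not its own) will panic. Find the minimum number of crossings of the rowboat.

Counting alone: each trip to the east bank takes at most 4 across and each return brings at least 1 back, so after t trips out (and t−1 returns) at most 4t − (t−1) of the 10 are across; that first reaches 10 at t = 3, so at least 5 crossings are needed.
The safety rule pushes this higher. Following every safe sequence of crossings, the most of the 10 that can be at the east bank as the rowboat arrives there on crossing 5 is 9 — never all 10.
So no plan with fewer than 7 crossings exists, and this one achieves 7:
1. animal D and handler D cross → the east bank.
2. handler D crosses ← the west bank.
3. animal A, animal B, animal C, and animal E cross → the east bank.
4. animal D crosses ← the west bank.
5. handler A, handler B, handler C, and handler E cross → the east bank.
6. animal B and handler B cross ← the west bank.
7. animal B, animal D, handler B, and handler D cross → the east bank.

7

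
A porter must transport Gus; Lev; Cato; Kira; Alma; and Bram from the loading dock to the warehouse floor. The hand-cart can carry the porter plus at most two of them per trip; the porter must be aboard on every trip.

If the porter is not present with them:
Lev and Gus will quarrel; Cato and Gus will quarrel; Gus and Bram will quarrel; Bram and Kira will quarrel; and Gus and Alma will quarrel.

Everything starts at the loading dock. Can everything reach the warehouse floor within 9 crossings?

Yes

Yes — this plan uses 7 crossings (≤ 9):
1. Porter goes to the warehouse floor with Gus and Kira.  [the loading dock: Alma, Bram, Cato, Lev | the warehouse floor: Gus, Kira]
2. Porter goes back to the loading dock alone.  [the loading dock: Alma, Bram, Cato, Lev | the warehouse floor: Gus, Kira]
3. Porter goes to the warehouse floor with Cato and Lev.  [the loading dock: Alma, Bram | the warehouse floor: Cato, Gus, Kira, Lev]
4. Porter goes back to the loading dock with Gus.  [the loading dock: Alma, Bram, Gus | the warehouse floor: Cato, Kira, Lev]
5. Porter goes to the warehouse floor with Alma and Gus.  [the loading dock: Bram | the warehouse floor: Alma, Cato, Gus, Kira, Lev]
6. Porter goes back to the loading dock with Gus.  [the loading dock: Bram, Gus | the warehouse floor: Alma, Cato, Kira, Lev]
7. Porter goes to the warehouse floor with Bram and Gus.  [the loading dock: — | the warehouse floor: Alma, Bram, Cato, Gus, Kira, Lev]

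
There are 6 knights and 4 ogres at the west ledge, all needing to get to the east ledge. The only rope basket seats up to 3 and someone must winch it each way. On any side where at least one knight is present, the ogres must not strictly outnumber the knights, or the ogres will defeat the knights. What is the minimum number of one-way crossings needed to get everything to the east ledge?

Counting alone: each trip to the east ledge takes at most 3 across and each return brings at least 1 back, so after t trips out (and t−1 returns) at most 3t − (t−1) of the 10 are across; that first reaches 10 at t = 5, so at least 9 crossings are needed.
The plan below uses exactly 9 crossings, so it is optimal:
1. 2 ogres → the east ledge.  (the west ledge: 6K 2O; the east ledge: 0K 2O)
2. 1 ogre ← the west ledge.  (the west ledge: 6K 3O; the east ledge: 0K 1O)
3. 3 ogres → the east ledge.  (the west ledge: 6K 0O; the east ledge: 0K 4O)
4. 1 ogre ← the west ledge.  (the west ledge: 6K 1O; the east ledge: 0K 3O)
5. 3 knights → the east ledge.  (the west ledge: 3K 1O; the east ledge: 3K 3O)
6. 1 ogre ← the west ledge.  (the west ledge: 3K 2O; the east ledge: 3K 2O)
7. 1 knight and 2 ogres → the east ledge.  (the west ledge: 2K 0O; the east ledge: 4K 4O)
8. 1 ogre ← the west ledge.  (the west ledge: 2K 1O; the east ledge: 4K 3O)
9. 2 knights and 1 ogre → the east ledge.  (the west ledge: 0K 0O; the east ledge: 6K 4O)

9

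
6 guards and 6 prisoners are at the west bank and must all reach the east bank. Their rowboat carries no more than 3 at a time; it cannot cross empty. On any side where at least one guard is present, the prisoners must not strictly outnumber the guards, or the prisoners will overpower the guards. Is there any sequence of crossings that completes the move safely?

No

Following every safe sequence of crossings from the start, the most of the 12 that can be at the east bank as the rowboat arrives there on crossings 1, 3, 5 is 3, 5, 6 respectively; the best ever achieved is 6 of 12.
From crossing 7 on, no configuration arises that was not already reachable earlier: only 17 distinct safe configurations (who is on which side, and where the rowboat is) can ever be reached, none of them has everyone across, and every continuation just revisits them. They are: 0 guards + 0 prisoners across (rowboat back at the start); 0 guards + 1 prisoner across (rowboat there); 0 guards + 1 prisoner across (rowboat back at the start); 0 guards + 2 prisoners across (rowboat there); 0 guards + 2 prisoners across (rowboat back at the start); 0 guards + 3 prisoners across (rowboat there); 0 guards + 3 prisoners across (rowboat back at the start); 0 guards + 4 prisoners across (rowboat there); 0 guards + 4 prisoners across (rowboat back at the start); 0 guards + 5 prisoners across (rowboat there); 0 guards + 5 prisoners across (rowboat back at the start); 0 guards + 6 prisoners across (rowboat there); 1 guard + 1 prisoner across (rowboat there); 1 guard + 1 prisoner across (rowboat back at the start); 2 guards + 2 prisoners across (rowboat there); 2 guards + 2 prisoners across (rowboat back at the start); 3 guards + 3 prisoners across (rowboat there). So no valid plan exists.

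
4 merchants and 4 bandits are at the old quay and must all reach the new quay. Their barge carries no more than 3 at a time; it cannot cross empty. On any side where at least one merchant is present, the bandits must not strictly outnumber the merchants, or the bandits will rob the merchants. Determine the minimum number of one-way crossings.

Counting alone: each trip to the new quay takes at most 3 across and each return brings at least 1 back, so after t trips out (and t−1 returns) at most 3t − (t−1) of the 8 are across; that first reaches 8 at t = 4, so at least 7 crossings are needed.
The safety rule pushes this higher. Following every safe sequence of crossings, the most of the 8 that can be at the new quay as the barge arrives there on crossing 7 is 7 — never all 8.
So no plan with fewer than 9 crossings exists, and this one achieves 9:
1. 2 bandits → the new quay.  (the old quay: 4M 2B; the new quay: 0M 2B)
2. 1 bandit ← the old quay.  (the old quay: 4M 3B; the new quay: 0M 1B)
3. 3 bandits → the new quay.  (the old quay: 4M 0B; the new quay: 0M 4B)
4. 1 bandit ← the old quay.  (the old quay: 4M 1B; the new quay: 0M 3B)
5. 3 merchants → the new quay.  (the old quay: 1M 1B; the new quay: 3M 3B)
6. 1 merchant and 1 bandit ← the old quay.  (the old quay: 2M 2B; the new quay: 2M 2B)
7. 2 merchants → the new quay.  (the old quay: 0M 2B; the new quay: 4M 2B)
8. 1 bandit ← the old quay.  (the old quay: 0M 3B; the new quay: 4M 1B)
9. 3 bandits → the new quay.  (the old quay: 0M 0B; the new quay: 4M 4B)

9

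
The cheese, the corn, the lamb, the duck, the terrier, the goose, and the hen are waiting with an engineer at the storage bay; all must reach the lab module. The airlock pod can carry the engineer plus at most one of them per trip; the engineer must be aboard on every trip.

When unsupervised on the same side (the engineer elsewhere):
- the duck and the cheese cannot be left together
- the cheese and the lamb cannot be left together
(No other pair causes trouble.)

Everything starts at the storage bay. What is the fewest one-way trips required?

15

Counting alone: the engineer can take at most 1 across per trip to the lab module, so moving all 7 needs at least 7 loaded trips out, with a return between consecutive ones — at least 13 crossings.
The safety rule pushes this higher. Following every safe sequence of crossings, the most of the 7 that can be at the lab module as the airlock pod arrives there on crossing 13 is 6 — never all 7.
So no plan with fewer than 15 crossings exists, and this one achieves 15:
1. Engineer goes to the lab module with the cheese.
2. Engineer goes back to the storage bay alone.
3. Engineer goes to the lab module with the corn.
4. Engineer goes back to the storage bay alone.
5. Engineer goes to the lab module with the lamb.
6. Engineer goes back to the storage bay with the cheese.
7. Engineer goes to the lab module with the duck.
8. Engineer goes back to the storage bay alone.
9. Engineer goes to the lab module with the terrier.
10. Engineer goes back to the storage bay alone.
11. Engineer goes to the lab module with the goose.
12. Engineer goes back to the storage bay alone.
13. Engineer goes to the lab module with the hen.
14. Engineer goes back to the storage bay alone.
15. Engineer goes to the lab module with the cheese.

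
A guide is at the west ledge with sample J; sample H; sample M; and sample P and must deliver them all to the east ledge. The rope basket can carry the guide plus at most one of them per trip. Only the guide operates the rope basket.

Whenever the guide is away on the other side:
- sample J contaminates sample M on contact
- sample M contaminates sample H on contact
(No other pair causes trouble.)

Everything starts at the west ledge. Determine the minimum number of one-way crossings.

Counting alone: the guide can take at most 1 across per trip to the east ledge, so moving all 4 needs at least 4 loaded trips out, with a return between consecutive ones — at least 7 crossings.
The safety rule pushes this higher. Following every safe sequence of crossings, the most of the 4 that can be at the east ledge as the rope basket arrives there on crossing 7 is 3 — never all 4.
So no plan with fewer than 9 crossings exists, and this one achieves 9:
1. Guide goes to the east ledge with sample M.
2. Guide goes back to the west ledge alone.
3. Guide goes to the east ledge with sample J.
4. Guide goes back to the west ledge with sample M.
5. Guide goes to the east ledge with sample H.
6. Guide goes back to the west ledge alone.
7. Guide goes to the east ledge with sample P.
8. Guide goes back to the west ledge alone.
9. Guide goes to the east ledge with sample M.

9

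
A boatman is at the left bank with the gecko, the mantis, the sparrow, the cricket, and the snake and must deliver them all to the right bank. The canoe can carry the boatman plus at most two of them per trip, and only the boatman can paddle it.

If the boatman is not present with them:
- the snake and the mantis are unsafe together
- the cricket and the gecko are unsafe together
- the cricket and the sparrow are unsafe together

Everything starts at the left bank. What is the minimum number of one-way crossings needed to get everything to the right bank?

Counting alone: the boatman can take at most 2 across per trip to the right bank, so moving all 5 needs at least 3 loaded trips out, with a return between consecutive ones — at least 5 crossings.
The plan below uses exactly 5 crossings, so it is optimal:
1. Boatman goes to the right bank with the cricket and the mantis.
2. Boatman goes back to the left bank alone.
3. Boatman goes to the right bank with the gecko and the sparrow.
4. Boatman goes back to the left bank with the cricket.
5. Boatman goes to the right bank with the cricket and the snake.

5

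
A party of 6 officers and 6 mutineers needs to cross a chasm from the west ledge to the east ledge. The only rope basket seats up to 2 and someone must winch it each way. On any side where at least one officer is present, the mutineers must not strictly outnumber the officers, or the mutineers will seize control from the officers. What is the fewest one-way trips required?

Following every safe sequence of crossings from the start, the most of the 12 that can be at the east ledge as the rope basket arrives there on crossings 1, 3, 5, 7, 9 is 2, 3, 4, 5, 6 respectively; the best ever achieved is 6 of 12.
From crossing 11 on, no configuration arises that was not already reachable earlier: only 15 distinct safe configurations (who is on which side, and where the rope basket is) can ever be reached, none of them has everyone across, and every continuation just revisits them. They are: 0 officers + 0 mutineers across (rope basket back at the start); 0 officers + 1 mutineer across (rope basket there); 0 officers + 1 mutineer across (rope basket back at the start); 0 officers + 2 mutineers across (rope basket there); 0 officers + 2 mutineers across (rope basket back at the start); 0 officers + 3 mutineers across (rope basket there); 0 officers + 3 mutineers across (rope basket back at the start); 0 officers + 4 mutineers across (rope basket there); 0 officers + 4 mutineers across (rope basket back at the start); 0 officers + 5 mutineers across (rope basket there); 0 officers + 5 mutineers across (rope basket back at the start); 0 officers + 6 mutineers across (rope basket there); 1 officer + 1 mutineer across (rope basket there); 1 officer + 1 mutineer across (rope basket back at the start); 2 officers + 2 mutineers across (rope basket there). So no valid plan exists.

impossible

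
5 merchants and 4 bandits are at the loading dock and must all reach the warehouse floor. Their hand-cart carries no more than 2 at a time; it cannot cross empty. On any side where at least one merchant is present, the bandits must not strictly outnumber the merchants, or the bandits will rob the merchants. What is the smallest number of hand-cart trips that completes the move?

15

Counting alone: each trip to the warehouse floor takes at most 2 across and each return brings at least 1 back, so after t trips out (and t−1 returns) at most 2t − (t−1) of the 9 are across; that first reaches 9 at t = 8, so at least 15 crossings are needed.
The plan below uses exactly 15 crossings, so it is optimal:
1. 2 bandits → the warehouse floor.  (the loading dock: 5M 2B; the warehouse floor: 0M 2B)
2. 1 bandit ← the loading dock.  (the loading dock: 5M 3B; the warehouse floor: 0M 1B)
3. 2 bandits → the warehouse floor.  (the loading dock: 5M 1B; the warehouse floor: 0M 3B)
4. 1 bandit ← the loading dock.  (the loading dock: 5M 2B; the warehouse floor: 0M 2B)
5. 2 merchants → the warehouse floor.  (the loading dock: 3M 2B; the warehouse floor: 2M 2B)
6. 1 bandit ← the loading dock.  (the loading dock: 3M 3B; the warehouse floor: 2M 1B)
7. 1 merchant and 1 bandit → the warehouse floor.  (the loading dock: 2M 2B; the warehouse floor: 3M 2B)
8. 1 merchant ← the loading dock.  (the loading dock: 3M 2B; the warehouse floor: 2M 2B)
9. 1 merchant and 1 bandit → the warehouse floor.  (the loading dock: 2M 1B; the warehouse floor: 3M 3B)
10. 1 bandit ← the loading dock.  (the loading dock: 2M 2B; the warehouse floor: 3M 2B)
11. 1 merchant and 1 bandit → the warehouse floor.  (the loading dock: 1M 1B; the warehouse floor: 4M 3B)
12. 1 merchant ← the loading dock.  (the loading dock: 2M 1B; the warehouse floor: 3M 3B)
13. 1 merchant and 1 bandit → the warehouse floor.  (the loading dock: 1M 0B; the warehouse floor: 4M 4B)
14. 1 bandit ← the loading dock.  (the loading dock: 1M 1B; the warehouse floor: 4M 3B)
15. 1 merchant and 1 bandit → the warehouse floor.  (the loading dock: 0M 0B; the warehouse floor: 5M 4B)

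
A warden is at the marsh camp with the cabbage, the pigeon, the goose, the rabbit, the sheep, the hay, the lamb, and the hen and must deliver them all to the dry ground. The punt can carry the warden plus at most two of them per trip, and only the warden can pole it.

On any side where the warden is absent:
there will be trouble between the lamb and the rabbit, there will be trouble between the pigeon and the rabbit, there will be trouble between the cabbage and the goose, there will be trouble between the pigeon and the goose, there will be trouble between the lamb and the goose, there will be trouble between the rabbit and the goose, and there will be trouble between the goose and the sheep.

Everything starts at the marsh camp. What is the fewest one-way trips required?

13

Counting alone: the warden can take at most 2 across per trip to the dry ground, so moving all 8 needs at least 4 loaded trips out, with a return between consecutive ones — at least 7 crossings.
The safety rule pushes this higher. Following every safe sequence of crossings, the most of the 8 that can be at the dry ground as the punt arrives there on crossings 7, 9, 11 is 5, 6, 7 respectively — never all 8.
So no plan with fewer than 13 crossings exists, and this one achieves 13:
1. Warden goes to the dry ground with the goose and the rabbit.  [the marsh camp: the cabbage, the hay, the hen, the lamb, the pigeon, the sheep | the dry ground: the goose, the rabbit]
2. Warden goes back to the marsh camp with the goose.  [the marsh camp: the cabbage, the goose, the hay, the hen, the lamb, the pigeon, the sheep | the dry ground: the rabbit]
3. Warden goes to the dry ground with the cabbage and the goose.  [the marsh camp: the hay, the hen, the lamb, the pigeon, the sheep | the dry ground: the cabbage, the goose, the rabbit]
4. Warden goes back to the marsh camp with the goose.  [the marsh camp: the goose, the hay, the hen, the lamb, the pigeon, the sheep | the dry ground: the cabbage, the rabbit]
5. Warden goes to the dry ground with the goose and the sheep.  [the marsh camp: the hay, the hen, the lamb, the pigeon | the dry ground: the cabbage, the goose, the rabbit, the sheep]
6. Warden goes back to the marsh camp with the goose.  [the marsh camp: the goose, the hay, the hen, the lamb, the pigeon | the dry ground: the cabbage, the rabbit, the sheep]
7. Warden goes to the dry ground with the lamb and the pigeon.  [the marsh camp: the goose, the hay, the hen | the dry ground: the cabbage, the lamb, the pigeon, the rabbit, the sheep]
8. Warden goes back to the marsh camp with the rabbit.  [the marsh camp: the goose, the hay, the hen, the rabbit | the dry ground: the cabbage, the lamb, the pigeon, the sheep]
9. Warden goes to the dry ground with the goose and the hay.  [the marsh camp: the hen, the rabbit | the dry ground: the cabbage, the goose, the hay, the lamb, the pigeon, the sheep]
10. Warden goes back to the marsh camp with the goose.  [the marsh camp: the goose, the hen, the rabbit | the dry ground: the cabbage, the hay, the lamb, the pigeon, the sheep]
11. Warden goes to the dry ground with the goose and the hen.  [the marsh camp: the rabbit | the dry ground: the cabbage, the goose, the hay, the hen, the lamb, the pigeon, the sheep]
12. Warden goes back to the marsh camp with the goose.  [the marsh camp: the goose, the rabbit | the dry ground: the cabbage, the hay, the hen, the lamb, the pigeon, the sheep]
13. Warden goes to the dry ground with the goose and the rabbit.  [the marsh camp: — | the dry ground: the cabbage, the goose, the hay, the hen, the lamb, the pigeon, the rabbit, the sheep]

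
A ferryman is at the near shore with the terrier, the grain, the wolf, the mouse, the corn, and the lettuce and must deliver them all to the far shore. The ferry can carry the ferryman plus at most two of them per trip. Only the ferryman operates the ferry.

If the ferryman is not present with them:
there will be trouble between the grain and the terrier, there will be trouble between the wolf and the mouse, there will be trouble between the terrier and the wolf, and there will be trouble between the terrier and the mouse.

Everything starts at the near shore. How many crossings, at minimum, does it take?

9

Counting alone: the ferryman can take at most 2 across per trip to the far shore, so moving all 6 needs at least 3 loaded trips out, with a return between consecutive ones — at least 5 crossings.
The safety rule pushes this higher. Following every safe sequence of crossings, the most of the 6 that can be at the far shore as the ferry arrives there on crossings 5, 7 is 4, 5 respectively — never all 6.
So no plan with fewer than 9 crossings exists, and this one achieves 9:
1. Ferryman goes to the far shore with the terrier and the wolf.
2. Ferryman goes back to the near shore with the terrier.
3. Ferryman goes to the far shore with the grain and the terrier.
4. Ferryman goes back to the near shore with the terrier.
5. Ferryman goes to the far shore with the corn and the terrier.
6. Ferryman goes back to the near shore with the terrier.
7. Ferryman goes to the far shore with the lettuce and the terrier.
8. Ferryman goes back to the near shore with the terrier.
9. Ferryman goes to the far shore with the mouse and the terrier.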